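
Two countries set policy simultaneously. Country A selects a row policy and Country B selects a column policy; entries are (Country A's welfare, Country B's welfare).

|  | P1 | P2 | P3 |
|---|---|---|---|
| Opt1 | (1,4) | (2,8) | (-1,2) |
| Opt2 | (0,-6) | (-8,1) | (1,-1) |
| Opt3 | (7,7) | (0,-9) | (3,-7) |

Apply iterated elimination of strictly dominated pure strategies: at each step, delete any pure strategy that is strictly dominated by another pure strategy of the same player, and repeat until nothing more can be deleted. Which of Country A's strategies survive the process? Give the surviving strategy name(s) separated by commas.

Opt1, Opt3

For Country A, Opt3 strictly dominates Opt2 on the remaining columns (P1: 7>0, P2: 0>-8, P3: 3>1); eliminate Opt2.
Column P3 is eliminated: P1 beats it against every remaining row (Opt1: 4>2, Opt3: 7>-7).
Among the remaining strategies, none is strictly dominated by another pure strategy of the same player, so the elimination stops.
Surviving strategies — Country A: {Opt1, Opt3}; Country B: {P1, P2}.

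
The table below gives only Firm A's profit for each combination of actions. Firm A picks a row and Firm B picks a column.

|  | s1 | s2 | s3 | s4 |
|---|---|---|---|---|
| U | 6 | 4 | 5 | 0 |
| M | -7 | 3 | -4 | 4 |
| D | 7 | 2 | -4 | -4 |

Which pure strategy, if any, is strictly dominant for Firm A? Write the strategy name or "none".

none

U fails to dominate M at s4 (0<4).
M fails to dominate U at s1 (-7<6).
D fails to dominate U at s2 (2<4).
No single strategy dominates all the others.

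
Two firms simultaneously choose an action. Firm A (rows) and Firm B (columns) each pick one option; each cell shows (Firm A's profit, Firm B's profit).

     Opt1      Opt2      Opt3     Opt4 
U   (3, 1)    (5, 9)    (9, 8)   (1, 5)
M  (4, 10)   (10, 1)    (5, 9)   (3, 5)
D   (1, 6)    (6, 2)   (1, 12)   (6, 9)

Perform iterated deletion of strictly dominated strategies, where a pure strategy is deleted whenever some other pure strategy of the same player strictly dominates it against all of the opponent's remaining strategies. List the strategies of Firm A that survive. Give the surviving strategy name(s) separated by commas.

Column Opt4 is eliminated: Opt3 beats it against every remaining row (U: 8>5, M: 9>5, D: 12>9).
For Firm A, M strictly dominates D on the remaining columns (Opt1: 4>1, Opt2: 10>6, Opt3: 5>1); eliminate D.
Among the remaining strategies, none is strictly dominated by another pure strategy of the same player, so the elimination stops.
Surviving strategies — Firm A: {U, M}; Firm B: {Opt1, Opt2, Opt3}.

U, M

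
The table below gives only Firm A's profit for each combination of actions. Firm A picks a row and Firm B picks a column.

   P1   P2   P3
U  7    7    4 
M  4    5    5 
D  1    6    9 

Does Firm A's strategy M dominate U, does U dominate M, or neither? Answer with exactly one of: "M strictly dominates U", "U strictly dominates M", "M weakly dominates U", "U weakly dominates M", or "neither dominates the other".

M's payoffs vs U's, by Firm B's action — P1: 4<7, P2: 5<7, P3: 5>4.
M does better at P3 but worse at P1, P2; neither strategy dominates the other.

neither dominates the other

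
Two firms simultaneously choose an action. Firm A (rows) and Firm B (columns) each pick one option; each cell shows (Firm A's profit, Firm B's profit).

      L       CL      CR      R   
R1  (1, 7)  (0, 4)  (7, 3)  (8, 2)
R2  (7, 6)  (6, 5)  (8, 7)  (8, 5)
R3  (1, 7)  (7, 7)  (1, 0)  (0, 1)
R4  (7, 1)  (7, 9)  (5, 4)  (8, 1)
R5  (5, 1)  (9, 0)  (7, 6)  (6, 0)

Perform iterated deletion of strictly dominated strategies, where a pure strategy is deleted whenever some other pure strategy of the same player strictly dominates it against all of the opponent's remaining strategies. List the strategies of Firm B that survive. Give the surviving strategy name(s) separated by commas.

CR

Firm A's strategy R3 is strictly dominated by R5 (L: 5>1, CL: 9>7, CR: 7>1, R: 6>0) and is removed.
For Firm B, CR strictly dominates R on the remaining rows (R1: 3>2, R2: 7>5, R4: 4>1, R5: 6>0); eliminate R.
For Firm A, R2 strictly dominates R1 on the remaining columns (L: 7>1, CL: 6>0, CR: 8>7); eliminate R1.
Firm B's strategy L is strictly dominated by CR (R2: 7>6, R4: 4>1, R5: 6>1) and is removed.
For Firm A, R5 strictly dominates R4 on the remaining columns (CL: 9>7, CR: 7>5); eliminate R4.
For Firm B, CR strictly dominates CL on the remaining rows (R2: 7>5, R5: 6>0); eliminate CL.
Row R5 is eliminated: R2 beats it against every remaining column (CR: 8>7).
Among the remaining strategies, none is strictly dominated by another pure strategy of the same player, so the elimination stops.
Surviving strategies — Firm A: {R2}; Firm B: {CR}.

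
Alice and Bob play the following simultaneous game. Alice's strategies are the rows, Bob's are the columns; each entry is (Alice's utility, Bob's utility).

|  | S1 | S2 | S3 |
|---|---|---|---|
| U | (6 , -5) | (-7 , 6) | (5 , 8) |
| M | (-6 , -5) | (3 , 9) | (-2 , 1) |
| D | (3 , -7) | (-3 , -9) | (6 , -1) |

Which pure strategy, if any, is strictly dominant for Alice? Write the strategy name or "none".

none

U fails to dominate M at S2 (-7<3).
M fails to dominate U at S1 (-6<6).
D fails to dominate U at S1 (3<6).
No single strategy dominates all the others.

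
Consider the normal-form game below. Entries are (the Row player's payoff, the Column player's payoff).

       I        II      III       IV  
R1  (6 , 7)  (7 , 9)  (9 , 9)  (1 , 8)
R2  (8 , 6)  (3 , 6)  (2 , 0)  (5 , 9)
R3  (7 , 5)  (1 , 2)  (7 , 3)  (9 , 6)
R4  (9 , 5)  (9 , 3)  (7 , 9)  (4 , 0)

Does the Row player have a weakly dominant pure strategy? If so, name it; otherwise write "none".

none

R1 fails to dominate R2 at I (6<8).
R2 fails to dominate R1 at II (3<7).
R3 fails to dominate R1 at II (1<7).
R4 fails to dominate R1 at III (7<9).
No single strategy dominates all the others.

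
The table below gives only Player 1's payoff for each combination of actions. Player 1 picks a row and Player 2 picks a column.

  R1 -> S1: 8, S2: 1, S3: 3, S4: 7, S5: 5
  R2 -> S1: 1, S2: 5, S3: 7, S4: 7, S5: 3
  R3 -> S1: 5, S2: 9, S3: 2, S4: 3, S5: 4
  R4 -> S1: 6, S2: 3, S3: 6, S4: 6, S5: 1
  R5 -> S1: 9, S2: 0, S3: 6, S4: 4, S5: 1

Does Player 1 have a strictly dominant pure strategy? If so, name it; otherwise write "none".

none

R1 fails to dominate R2 at S2 (1<5).
R2 fails to dominate R1 at S1 (1<8).
R3 fails to dominate R1 at S1 (5<8).
R4 fails to dominate R1 at S1 (6<8).
R5 fails to dominate R1 at S2 (0<1).
No single strategy dominates all the others.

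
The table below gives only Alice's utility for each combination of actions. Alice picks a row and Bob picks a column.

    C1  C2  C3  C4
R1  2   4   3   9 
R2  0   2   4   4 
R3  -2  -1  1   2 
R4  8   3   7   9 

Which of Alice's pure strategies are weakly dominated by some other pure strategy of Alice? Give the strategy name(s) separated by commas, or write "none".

R2, R3

R1 is not dominated — it holds its own against R2 at C1 (2>0); R3 at C1 (2>-2); R4 at C2 (4>3).
R2: dominated, since R4 does at least as well everywhere (C1: 8>0, C2: 3>2, C3: 7>4, C4: 9>4).
R3: dominated, since R1 does at least as well everywhere (C1: 2>-2, C2: 4>-1, C3: 3>1, C4: 9>2).
R4: no other strategy beats it everywhere (R1 at C1 (8>2); R2 at C1 (8>0); R3 at C1 (8>-2)).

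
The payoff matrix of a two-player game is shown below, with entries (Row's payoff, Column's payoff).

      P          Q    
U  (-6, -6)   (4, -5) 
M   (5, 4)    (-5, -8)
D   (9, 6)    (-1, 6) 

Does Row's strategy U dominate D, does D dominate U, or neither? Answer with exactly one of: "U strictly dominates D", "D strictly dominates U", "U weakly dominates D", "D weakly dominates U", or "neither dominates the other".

Compare U to D across every action of Column: P: -6<9, Q: 4>-1.
U does better at Q but worse at P; neither strategy dominates the other.

neither dominates the other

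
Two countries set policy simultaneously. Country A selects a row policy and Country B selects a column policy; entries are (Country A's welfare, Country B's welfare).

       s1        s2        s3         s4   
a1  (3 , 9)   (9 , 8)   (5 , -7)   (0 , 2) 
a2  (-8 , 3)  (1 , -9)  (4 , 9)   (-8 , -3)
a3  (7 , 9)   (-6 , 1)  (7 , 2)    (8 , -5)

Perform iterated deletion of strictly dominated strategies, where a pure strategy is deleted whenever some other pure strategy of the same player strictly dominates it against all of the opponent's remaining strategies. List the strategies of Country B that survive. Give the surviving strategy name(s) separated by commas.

Country A's strategy a2 is strictly dominated by a1 (s1: 3>-8, s2: 9>1, s3: 5>4, s4: 0>-8) and is removed.
Country B's strategy s2 is strictly dominated by s1 (a1: 9>8, a3: 9>1) and is removed.
For Country A, a3 strictly dominates a1 on the remaining columns (s1: 7>3, s3: 7>5, s4: 8>0); eliminate a1.
Country B's strategy s3 is strictly dominated by s1 (a3: 9>2) and is removed.
For Country B, s1 strictly dominates s4 on the remaining rows (a3: 9>-5); eliminate s4.
Among the remaining strategies, none is strictly dominated by another pure strategy of the same player, so the elimination stops.
Surviving strategies — Country A: {a3}; Country B: {s1}.

s1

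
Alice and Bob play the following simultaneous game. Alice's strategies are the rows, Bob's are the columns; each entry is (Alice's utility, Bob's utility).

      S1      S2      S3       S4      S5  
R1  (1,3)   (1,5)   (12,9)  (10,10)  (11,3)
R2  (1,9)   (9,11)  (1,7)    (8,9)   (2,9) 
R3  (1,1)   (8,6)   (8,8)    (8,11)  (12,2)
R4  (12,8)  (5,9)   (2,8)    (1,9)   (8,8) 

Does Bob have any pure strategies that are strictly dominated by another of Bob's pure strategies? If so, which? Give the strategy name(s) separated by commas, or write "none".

S1: dominated, since S2 does at least as well everywhere (R1: 5>3, R2: 11>9, R3: 6>1, R4: 9>8).
Nothing dominates S2: S1 at R1 (5>3); S3 at R2 (11>7); S4 at R2 (11>9); S5 at R1 (5>3).
S3 is strictly dominated by S4 (R1: 10>9, R2: 9>7, R3: 11>8, R4: 9>8).
S4: no other strategy beats it everywhere (S1 at R1 (10>3); S2 at R1 (10>5); S3 at R1 (10>9); S5 at R1 (10>3)).
S5: dominated, since S2 does at least as well everywhere (R1: 5>3, R2: 11>9, R3: 6>2, R4: 9>8).

S1, S3, S5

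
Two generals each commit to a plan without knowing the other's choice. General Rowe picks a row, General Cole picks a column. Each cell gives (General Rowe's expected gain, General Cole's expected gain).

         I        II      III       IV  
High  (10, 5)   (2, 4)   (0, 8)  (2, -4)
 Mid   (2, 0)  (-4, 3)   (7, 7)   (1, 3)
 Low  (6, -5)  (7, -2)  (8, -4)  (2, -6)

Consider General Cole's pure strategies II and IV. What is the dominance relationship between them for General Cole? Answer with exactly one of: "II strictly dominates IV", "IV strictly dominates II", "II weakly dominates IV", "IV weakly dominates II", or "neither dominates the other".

II's payoffs vs IV's, by General Rowe's action — High: 4>-4, Mid: 3=3, Low: -2>-6.
II is at least as good everywhere and strictly better somewhere (tied only at Mid), so II weakly but not strictly dominates IV.

II weakly dominates IV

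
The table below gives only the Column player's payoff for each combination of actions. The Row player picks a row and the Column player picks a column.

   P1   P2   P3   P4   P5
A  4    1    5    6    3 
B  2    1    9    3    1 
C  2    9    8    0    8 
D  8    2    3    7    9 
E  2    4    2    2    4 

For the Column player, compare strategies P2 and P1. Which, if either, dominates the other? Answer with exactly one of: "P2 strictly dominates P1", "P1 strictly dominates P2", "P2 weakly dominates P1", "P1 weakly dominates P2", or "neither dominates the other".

neither dominates the other

Compare P2 to P1 across each opponent action: A: 1<4, B: 1<2, C: 9>2, D: 2<8, E: 4>2.
P2 does better at C, E but worse at A, B, D; neither strategy dominates the other.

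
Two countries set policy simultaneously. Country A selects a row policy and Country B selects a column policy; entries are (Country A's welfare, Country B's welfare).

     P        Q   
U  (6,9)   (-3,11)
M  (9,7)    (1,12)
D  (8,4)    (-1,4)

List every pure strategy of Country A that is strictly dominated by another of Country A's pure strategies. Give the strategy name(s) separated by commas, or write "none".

U is strictly dominated by M (P: 9>6, Q: 1>-3).
M is not dominated — it holds its own against U at P (9>6); D at P (9>8).
D is strictly dominated by M (P: 9>8, Q: 1>-1).

U, D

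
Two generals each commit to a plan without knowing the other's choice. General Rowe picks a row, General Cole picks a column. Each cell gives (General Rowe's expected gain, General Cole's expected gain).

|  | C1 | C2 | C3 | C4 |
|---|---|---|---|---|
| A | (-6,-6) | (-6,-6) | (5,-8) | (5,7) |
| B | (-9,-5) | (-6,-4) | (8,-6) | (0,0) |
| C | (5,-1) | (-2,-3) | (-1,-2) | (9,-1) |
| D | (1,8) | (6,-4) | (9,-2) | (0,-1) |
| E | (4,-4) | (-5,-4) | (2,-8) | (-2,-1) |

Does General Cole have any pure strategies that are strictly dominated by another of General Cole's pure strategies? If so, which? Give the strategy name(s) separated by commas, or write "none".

C2, C3

Nothing dominates C1: C2 at A (-6=-6); C3 at A (-6>-8); C4 at C (-1=-1).
C4 strictly dominates C2 — A: 7>-6, B: 0>-4, C: -1>-3, D: -1>-4, E: -1>-4.
C3: dominated, since C1 does at least as well everywhere (A: -6>-8, B: -5>-6, C: -1>-2, D: 8>-2, E: -4>-8).
C4: no other strategy beats it everywhere (C1 at A (7>-6); C2 at A (7>-6); C3 at A (7>-8)).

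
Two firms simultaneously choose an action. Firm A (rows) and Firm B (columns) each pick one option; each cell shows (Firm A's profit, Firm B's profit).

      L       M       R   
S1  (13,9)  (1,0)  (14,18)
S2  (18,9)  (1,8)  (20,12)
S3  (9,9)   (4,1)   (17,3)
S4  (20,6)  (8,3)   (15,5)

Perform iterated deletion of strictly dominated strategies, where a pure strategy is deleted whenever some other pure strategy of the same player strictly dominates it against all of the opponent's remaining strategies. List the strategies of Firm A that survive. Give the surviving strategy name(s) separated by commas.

S2, S4

Row S1 is eliminated: S4 beats it against every remaining column (L: 20>13, M: 8>1, R: 15>14).
Firm B's strategy M is strictly dominated by L (S2: 9>8, S3: 9>1, S4: 6>3) and is removed.
For Firm A, S2 strictly dominates S3 on the remaining columns (L: 18>9, R: 20>17); eliminate S3.
Among the remaining strategies, none is strictly dominated by another pure strategy of the same player, so the elimination stops.
Surviving strategies — Firm A: {S2, S4}; Firm B: {L, R}.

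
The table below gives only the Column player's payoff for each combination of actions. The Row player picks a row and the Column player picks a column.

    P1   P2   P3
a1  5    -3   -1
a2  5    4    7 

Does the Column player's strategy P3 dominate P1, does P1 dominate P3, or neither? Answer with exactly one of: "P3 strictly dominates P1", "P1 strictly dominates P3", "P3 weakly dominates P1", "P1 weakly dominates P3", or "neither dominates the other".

P3's payoffs vs P1's, by the Row player's action — a1: -1<5, a2: 7>5.
P3 does better at a2 but worse at a1; neither strategy dominates the other.

neither dominates the other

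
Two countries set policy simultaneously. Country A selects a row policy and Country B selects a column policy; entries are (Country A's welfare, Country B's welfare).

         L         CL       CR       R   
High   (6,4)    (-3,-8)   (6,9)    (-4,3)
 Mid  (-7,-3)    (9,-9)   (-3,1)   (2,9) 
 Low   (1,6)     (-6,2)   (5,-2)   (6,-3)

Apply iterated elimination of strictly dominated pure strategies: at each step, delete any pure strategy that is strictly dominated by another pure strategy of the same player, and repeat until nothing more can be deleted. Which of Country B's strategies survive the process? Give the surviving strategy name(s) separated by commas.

Column CL is eliminated: L beats it against every remaining row (High: 4>-8, Mid: -3>-9, Low: 6>2).
Row Mid is eliminated: Low beats it against every remaining column (L: 1>-7, CR: 5>-3, R: 6>2).
Country B's strategy R is strictly dominated by L (High: 4>3, Low: 6>-3) and is removed.
For Country A, High strictly dominates Low on the remaining columns (L: 6>1, CR: 6>5); eliminate Low.
For Country B, CR strictly dominates L on the remaining rows (High: 9>4); eliminate L.
Among the remaining strategies, none is strictly dominated by another pure strategy of the same player, so the elimination stops.
Surviving strategies — Country A: {High}; Country B: {CR}.

CR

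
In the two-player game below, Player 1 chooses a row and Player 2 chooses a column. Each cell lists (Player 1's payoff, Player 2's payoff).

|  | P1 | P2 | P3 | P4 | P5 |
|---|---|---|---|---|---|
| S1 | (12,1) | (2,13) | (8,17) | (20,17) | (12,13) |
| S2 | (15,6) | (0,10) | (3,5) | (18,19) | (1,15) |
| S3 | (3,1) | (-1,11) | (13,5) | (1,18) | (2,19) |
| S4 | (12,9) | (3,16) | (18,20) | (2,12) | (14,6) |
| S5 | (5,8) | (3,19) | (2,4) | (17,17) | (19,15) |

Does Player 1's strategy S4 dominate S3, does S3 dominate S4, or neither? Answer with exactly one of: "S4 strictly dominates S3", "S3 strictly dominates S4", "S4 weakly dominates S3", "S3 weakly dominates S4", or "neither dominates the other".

S4's payoffs vs S3's, by Player 2's action — P1: 12>3, P2: 3>-1, P3: 18>13, P4: 2>1, P5: 14>2.
Every comparison favours S4, so S4 strictly dominates S3.

S4 strictly dominates S3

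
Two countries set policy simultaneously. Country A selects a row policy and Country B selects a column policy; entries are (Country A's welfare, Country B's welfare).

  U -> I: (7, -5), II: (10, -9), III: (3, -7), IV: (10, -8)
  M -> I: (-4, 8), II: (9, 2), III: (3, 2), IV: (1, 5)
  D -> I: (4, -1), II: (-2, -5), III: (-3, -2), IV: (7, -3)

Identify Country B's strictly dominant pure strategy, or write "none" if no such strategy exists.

I vs II: U: -5>-9, M: 8>2, D: -1>-5.
I vs III: U: -5>-7, M: 8>2, D: -1>-2.
I vs IV: U: -5>-8, M: 8>5, D: -1>-3.
I strictly beats every other strategy against every opponent action, so it is strictly dominant.

I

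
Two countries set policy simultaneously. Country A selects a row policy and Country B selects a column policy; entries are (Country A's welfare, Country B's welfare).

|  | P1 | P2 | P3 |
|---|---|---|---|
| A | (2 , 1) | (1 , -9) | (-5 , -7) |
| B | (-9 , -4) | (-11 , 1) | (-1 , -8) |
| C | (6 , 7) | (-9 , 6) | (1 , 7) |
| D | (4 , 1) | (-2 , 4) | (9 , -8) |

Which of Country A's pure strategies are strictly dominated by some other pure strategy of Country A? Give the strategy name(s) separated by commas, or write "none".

B

A: no other strategy beats it everywhere (B at P1 (2>-9); C at P2 (1>-9); D at P2 (1>-2)).
B is strictly dominated by C (P1: 6>-9, P2: -9>-11, P3: 1>-1).
C: no other strategy beats it everywhere (A at P1 (6>2); B at P1 (6>-9); D at P1 (6>4)).
Nothing dominates D: A at P1 (4>2); B at P1 (4>-9); C at P2 (-2>-9).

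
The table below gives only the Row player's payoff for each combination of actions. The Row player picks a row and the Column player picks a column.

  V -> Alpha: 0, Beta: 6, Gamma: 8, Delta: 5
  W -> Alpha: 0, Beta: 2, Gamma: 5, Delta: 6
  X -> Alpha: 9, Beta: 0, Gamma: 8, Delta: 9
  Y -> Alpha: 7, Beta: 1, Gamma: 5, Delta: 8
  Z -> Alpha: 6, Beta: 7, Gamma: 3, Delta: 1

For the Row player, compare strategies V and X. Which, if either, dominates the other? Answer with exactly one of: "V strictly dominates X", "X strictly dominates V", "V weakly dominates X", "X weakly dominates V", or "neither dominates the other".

neither dominates the other

Compare V to X across each choice by the Column player: Alpha: 0<9, Beta: 6>0, Gamma: 8=8, Delta: 5<9.
V does better at Beta but worse at Alpha, Delta; neither strategy dominates the other.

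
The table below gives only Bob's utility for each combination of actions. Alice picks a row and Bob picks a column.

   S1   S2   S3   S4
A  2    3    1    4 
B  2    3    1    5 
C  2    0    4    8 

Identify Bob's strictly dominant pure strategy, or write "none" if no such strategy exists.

S4 vs S1: A: 4>2, B: 5>2, C: 8>2.
S4 vs S2: A: 4>3, B: 5>3, C: 8>0.
S4 vs S3: A: 4>1, B: 5>1, C: 8>4.
S4 strictly beats every other strategy against every opponent action, so it is strictly dominant.

S4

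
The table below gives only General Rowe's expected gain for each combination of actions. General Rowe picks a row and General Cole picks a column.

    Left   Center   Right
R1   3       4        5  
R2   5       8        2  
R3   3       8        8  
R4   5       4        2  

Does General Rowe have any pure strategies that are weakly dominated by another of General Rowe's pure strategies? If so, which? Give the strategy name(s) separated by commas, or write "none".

R1, R4

R3 weakly dominates R1 — Left: 3=3, Center: 8>4, Right: 8>5.
R2 is not dominated — it holds its own against R1 at Left (5>3); R3 at Left (5>3); R4 at Center (8>4).
R3: no other strategy beats it everywhere (R1 at Center (8>4); R2 at Right (8>2); R4 at Center (8>4)).
R4 is weakly dominated by R2 (Left: 5=5, Center: 8>4, Right: 2=2).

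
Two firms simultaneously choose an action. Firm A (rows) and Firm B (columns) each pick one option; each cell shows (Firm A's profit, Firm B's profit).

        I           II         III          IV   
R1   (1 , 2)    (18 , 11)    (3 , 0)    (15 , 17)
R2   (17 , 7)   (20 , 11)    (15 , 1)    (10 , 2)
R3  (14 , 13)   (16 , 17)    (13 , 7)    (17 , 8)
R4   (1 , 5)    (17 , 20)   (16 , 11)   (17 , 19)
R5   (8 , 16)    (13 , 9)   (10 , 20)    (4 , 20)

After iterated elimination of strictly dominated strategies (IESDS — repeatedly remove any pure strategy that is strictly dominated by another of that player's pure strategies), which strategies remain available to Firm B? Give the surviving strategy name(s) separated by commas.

For Firm A, R2 strictly dominates R5 on the remaining columns (I: 17>8, II: 20>13, III: 15>10, IV: 10>4); eliminate R5.
Firm B's strategy I is strictly dominated by II (R1: 11>2, R2: 11>7, R3: 17>13, R4: 20>5) and is removed.
For Firm B, II strictly dominates III on the remaining rows (R1: 11>0, R2: 11>1, R3: 17>7, R4: 20>11); eliminate III.
Among the remaining strategies, none is strictly dominated by another pure strategy of the same player, so the elimination stops.
Surviving strategies — Firm A: {R1, R2, R3, R4}; Firm B: {II, IV}.

II, IV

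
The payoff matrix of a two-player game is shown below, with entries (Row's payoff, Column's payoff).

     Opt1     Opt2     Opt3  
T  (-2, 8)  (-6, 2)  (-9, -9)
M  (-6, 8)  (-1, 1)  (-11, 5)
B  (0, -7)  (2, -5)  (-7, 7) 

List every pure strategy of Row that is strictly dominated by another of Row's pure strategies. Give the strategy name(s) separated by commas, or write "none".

T is strictly dominated by B (Opt1: 0>-2, Opt2: 2>-6, Opt3: -7>-9).
M: dominated, since B does at least as well everywhere (Opt1: 0>-6, Opt2: 2>-1, Opt3: -7>-11).
B: no other strategy beats it everywhere (T at Opt1 (0>-2); M at Opt1 (0>-6)).

T, M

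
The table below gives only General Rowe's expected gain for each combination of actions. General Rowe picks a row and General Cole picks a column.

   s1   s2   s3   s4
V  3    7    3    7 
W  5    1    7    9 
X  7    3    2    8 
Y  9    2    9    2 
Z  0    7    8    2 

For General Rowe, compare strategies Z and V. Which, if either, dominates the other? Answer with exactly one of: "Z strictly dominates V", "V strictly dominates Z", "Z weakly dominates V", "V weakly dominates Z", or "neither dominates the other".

Z's payoffs vs V's, by General Cole's action — s1: 0<3, s2: 7=7, s3: 8>3, s4: 2<7.
Z does better at s3 but worse at s1, s4; neither strategy dominates the other.

neither dominates the other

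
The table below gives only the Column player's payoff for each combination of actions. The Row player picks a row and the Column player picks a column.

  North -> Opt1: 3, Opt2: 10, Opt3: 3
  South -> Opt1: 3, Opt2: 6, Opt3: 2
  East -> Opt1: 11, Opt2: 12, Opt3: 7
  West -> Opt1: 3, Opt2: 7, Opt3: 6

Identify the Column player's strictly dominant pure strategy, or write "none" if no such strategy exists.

Opt2

Opt2 vs Opt1: North: 10>3, South: 6>3, East: 12>11, West: 7>3.
Opt2 vs Opt3: North: 10>3, South: 6>2, East: 12>7, West: 7>6.
Opt2 strictly beats every other strategy against every opponent action, so it is strictly dominant.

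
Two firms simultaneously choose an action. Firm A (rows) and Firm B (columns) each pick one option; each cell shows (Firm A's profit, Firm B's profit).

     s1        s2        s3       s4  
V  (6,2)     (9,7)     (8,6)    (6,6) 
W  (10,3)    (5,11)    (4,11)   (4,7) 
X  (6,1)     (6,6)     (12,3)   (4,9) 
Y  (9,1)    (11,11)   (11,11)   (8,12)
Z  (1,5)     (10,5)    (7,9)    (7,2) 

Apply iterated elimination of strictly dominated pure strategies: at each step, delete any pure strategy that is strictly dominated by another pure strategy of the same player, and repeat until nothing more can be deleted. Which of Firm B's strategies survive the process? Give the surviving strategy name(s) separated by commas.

Firm A's strategy V is strictly dominated by Y (s1: 9>6, s2: 11>9, s3: 11>8, s4: 8>6) and is removed.
Firm A's strategy Z is strictly dominated by Y (s1: 9>1, s2: 11>10, s3: 11>7, s4: 8>7) and is removed.
Column s1 is eliminated: s2 beats it against every remaining row (W: 11>3, X: 6>1, Y: 11>1).
Row W is eliminated: Y beats it against every remaining column (s2: 11>5, s3: 11>4, s4: 8>4).
For Firm B, s4 strictly dominates s2 on the remaining rows (X: 9>6, Y: 12>11); eliminate s2.
Firm B's strategy s3 is strictly dominated by s4 (X: 9>3, Y: 12>11) and is removed.
Row X is eliminated: Y beats it against every remaining column (s4: 8>4).
Among the remaining strategies, none is strictly dominated by another pure strategy of the same player, so the elimination stops.
Surviving strategies — Firm A: {Y}; Firm B: {s4}.

s4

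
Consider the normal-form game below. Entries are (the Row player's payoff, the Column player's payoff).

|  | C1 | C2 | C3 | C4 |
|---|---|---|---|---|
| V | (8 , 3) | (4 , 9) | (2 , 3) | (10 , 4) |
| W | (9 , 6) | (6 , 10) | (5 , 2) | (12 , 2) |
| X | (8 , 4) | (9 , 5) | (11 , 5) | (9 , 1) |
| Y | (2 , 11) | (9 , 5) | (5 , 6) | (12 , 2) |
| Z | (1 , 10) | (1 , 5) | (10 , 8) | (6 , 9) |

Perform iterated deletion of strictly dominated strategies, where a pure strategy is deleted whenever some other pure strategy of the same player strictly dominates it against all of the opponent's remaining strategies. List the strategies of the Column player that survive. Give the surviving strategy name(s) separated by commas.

The Row player's strategy V is strictly dominated by W (C1: 9>8, C2: 6>4, C3: 5>2, C4: 12>10) and is removed.
Row Z is eliminated: X beats it against every remaining column (C1: 8>1, C2: 9>1, C3: 11>10, C4: 9>6).
The Column player's strategy C4 is strictly dominated by C1 (W: 6>2, X: 4>1, Y: 11>2) and is removed.
Among the remaining strategies, none is strictly dominated by another pure strategy of the same player, so the elimination stops.
Surviving strategies — the Row player: {W, X, Y}; the Column player: {C1, C2, C3}.

C1, C2, C3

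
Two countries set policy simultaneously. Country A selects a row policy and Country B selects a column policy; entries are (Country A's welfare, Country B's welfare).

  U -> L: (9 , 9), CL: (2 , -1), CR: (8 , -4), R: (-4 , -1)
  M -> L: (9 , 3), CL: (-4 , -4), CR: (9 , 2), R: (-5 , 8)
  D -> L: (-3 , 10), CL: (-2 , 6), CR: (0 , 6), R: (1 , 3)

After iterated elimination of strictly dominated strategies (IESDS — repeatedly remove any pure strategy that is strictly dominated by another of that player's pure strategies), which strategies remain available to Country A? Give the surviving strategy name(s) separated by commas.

U, M, D

For Country B, L strictly dominates CL on the remaining rows (U: 9>-1, M: 3>-4, D: 10>6); eliminate CL.
Column CR is eliminated: L beats it against every remaining row (U: 9>-4, M: 3>2, D: 10>6).
Among the remaining strategies, none is strictly dominated by another pure strategy of the same player, so the elimination stops.
Surviving strategies — Country A: {U, M, D}; Country B: {L, R}.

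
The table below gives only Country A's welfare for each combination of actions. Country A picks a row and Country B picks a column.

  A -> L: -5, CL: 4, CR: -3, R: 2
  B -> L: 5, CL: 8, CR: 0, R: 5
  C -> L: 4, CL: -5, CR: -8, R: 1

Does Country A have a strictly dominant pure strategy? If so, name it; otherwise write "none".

B

B vs A: L: 5>-5, CL: 8>4, CR: 0>-3, R: 5>2.
B vs C: L: 5>4, CL: 8>-5, CR: 0>-8, R: 5>1.
B strictly beats every other strategy against every opponent action, so it is strictly dominant.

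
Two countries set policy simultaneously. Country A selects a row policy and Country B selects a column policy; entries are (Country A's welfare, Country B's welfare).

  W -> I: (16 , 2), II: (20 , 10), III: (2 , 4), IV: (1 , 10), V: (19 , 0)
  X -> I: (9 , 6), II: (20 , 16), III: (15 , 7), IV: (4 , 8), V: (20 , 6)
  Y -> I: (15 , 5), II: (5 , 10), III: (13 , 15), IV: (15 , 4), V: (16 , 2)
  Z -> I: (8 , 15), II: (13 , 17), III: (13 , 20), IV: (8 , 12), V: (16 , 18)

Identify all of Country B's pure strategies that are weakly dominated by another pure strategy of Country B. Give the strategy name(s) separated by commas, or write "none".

I, IV, V

I: dominated, since II does at least as well everywhere (W: 10>2, X: 16>6, Y: 10>5, Z: 17>15).
II: no other strategy beats it everywhere (I at W (10>2); III at W (10>4); IV at X (16>8); V at W (10>0)).
III: no other strategy beats it everywhere (I at W (4>2); II at Y (15>10); IV at Y (15>4); V at W (4>0)).
IV is weakly dominated by II (W: 10=10, X: 16>8, Y: 10>4, Z: 17>12).
V: dominated, since III does at least as well everywhere (W: 4>0, X: 7>6, Y: 15>2, Z: 20>18).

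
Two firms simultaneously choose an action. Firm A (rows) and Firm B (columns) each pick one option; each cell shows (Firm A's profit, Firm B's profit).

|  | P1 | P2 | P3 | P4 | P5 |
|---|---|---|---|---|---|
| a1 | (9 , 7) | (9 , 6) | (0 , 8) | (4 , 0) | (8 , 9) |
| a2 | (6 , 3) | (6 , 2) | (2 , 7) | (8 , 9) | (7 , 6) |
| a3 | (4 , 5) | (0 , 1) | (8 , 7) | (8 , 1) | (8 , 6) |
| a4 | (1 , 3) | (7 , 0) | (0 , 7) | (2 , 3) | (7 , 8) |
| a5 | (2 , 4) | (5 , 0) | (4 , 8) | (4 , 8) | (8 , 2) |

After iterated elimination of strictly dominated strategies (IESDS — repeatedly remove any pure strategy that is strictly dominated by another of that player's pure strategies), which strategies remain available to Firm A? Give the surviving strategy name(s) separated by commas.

a1, a2, a3, a5

For Firm B, P3 strictly dominates P1 on the remaining rows (a1: 8>7, a2: 7>3, a3: 7>5, a4: 7>3, a5: 8>4); eliminate P1.
For Firm B, P3 strictly dominates P2 on the remaining rows (a1: 8>6, a2: 7>2, a3: 7>1, a4: 7>0, a5: 8>0); eliminate P2.
Row a4 is eliminated: a3 beats it against every remaining column (P3: 8>0, P4: 8>2, P5: 8>7).
Among the remaining strategies, none is strictly dominated by another pure strategy of the same player, so the elimination stops.
Surviving strategies — Firm A: {a1, a2, a3, a5}; Firm B: {P3, P4, P5}.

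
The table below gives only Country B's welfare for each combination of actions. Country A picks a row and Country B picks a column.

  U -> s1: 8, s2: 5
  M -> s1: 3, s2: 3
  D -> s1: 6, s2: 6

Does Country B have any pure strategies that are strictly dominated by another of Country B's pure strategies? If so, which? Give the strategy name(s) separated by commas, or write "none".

s1 is not dominated — it holds its own against s2 at U (8>5).
s2: no other strategy beats it everywhere (s1 at M (3=3)).

none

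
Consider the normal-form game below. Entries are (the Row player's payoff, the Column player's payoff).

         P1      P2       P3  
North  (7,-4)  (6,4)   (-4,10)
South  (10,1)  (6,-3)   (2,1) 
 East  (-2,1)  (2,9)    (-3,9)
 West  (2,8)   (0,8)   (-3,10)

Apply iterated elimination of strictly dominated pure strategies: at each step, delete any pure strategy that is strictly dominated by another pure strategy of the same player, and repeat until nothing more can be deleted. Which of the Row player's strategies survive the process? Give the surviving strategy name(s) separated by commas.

The Row player's strategy East is strictly dominated by South (P1: 10>-2, P2: 6>2, P3: 2>-3) and is removed.
For the Row player, South strictly dominates West on the remaining columns (P1: 10>2, P2: 6>0, P3: 2>-3); eliminate West.
For the Column player, P3 strictly dominates P2 on the remaining rows (North: 10>4, South: 1>-3); eliminate P2.
Row North is eliminated: South beats it against every remaining column (P1: 10>7, P3: 2>-4).
Among the remaining strategies, none is strictly dominated by another pure strategy of the same player, so the elimination stops.
Surviving strategies — the Row player: {South}; the Column player: {P1, P3}.

South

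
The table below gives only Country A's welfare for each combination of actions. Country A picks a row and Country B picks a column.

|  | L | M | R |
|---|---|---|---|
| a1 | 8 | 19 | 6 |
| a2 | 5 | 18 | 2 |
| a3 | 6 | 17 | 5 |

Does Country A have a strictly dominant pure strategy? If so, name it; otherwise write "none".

a1 vs a2: L: 8>5, M: 19>18, R: 6>2.
a1 vs a3: L: 8>6, M: 19>17, R: 6>5.
a1 strictly beats every other strategy against every opponent action, so it is strictly dominant.

a1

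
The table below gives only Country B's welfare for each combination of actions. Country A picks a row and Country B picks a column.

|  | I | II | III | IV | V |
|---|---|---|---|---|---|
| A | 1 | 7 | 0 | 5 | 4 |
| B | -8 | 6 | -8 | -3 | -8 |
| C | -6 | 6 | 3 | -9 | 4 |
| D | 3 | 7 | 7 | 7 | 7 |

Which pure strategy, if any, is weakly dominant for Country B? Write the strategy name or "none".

II

II vs I: A: 7>1, B: 6>-8, C: 6>-6, D: 7>3.
II vs III: A: 7>0, B: 6>-8, C: 6>3, D: 7=7.
II vs IV: A: 7>5, B: 6>-3, C: 6>-9, D: 7=7.
II vs V: A: 7>4, B: 6>-8, C: 6>4, D: 7=7.
II is at least as good as every other strategy against every opponent action, so it is weakly dominant.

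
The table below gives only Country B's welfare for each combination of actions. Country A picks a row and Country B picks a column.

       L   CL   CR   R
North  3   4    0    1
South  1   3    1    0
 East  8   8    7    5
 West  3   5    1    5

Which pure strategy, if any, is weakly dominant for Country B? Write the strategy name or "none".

CL vs L: North: 4>3, South: 3>1, East: 8=8, West: 5>3.
CL vs CR: North: 4>0, South: 3>1, East: 8>7, West: 5>1.
CL vs R: North: 4>1, South: 3>0, East: 8>5, West: 5=5.
CL is at least as good as every other strategy against every opponent action, so it is weakly dominant.

CL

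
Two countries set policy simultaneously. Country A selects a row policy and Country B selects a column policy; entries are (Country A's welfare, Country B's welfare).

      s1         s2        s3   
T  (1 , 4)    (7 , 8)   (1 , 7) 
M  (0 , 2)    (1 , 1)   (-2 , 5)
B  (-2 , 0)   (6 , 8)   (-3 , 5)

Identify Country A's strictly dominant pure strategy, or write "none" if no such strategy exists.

T vs M: s1: 1>0, s2: 7>1, s3: 1>-2.
T vs B: s1: 1>-2, s2: 7>6, s3: 1>-3.
T strictly beats every other strategy against every opponent action, so it is strictly dominant.

T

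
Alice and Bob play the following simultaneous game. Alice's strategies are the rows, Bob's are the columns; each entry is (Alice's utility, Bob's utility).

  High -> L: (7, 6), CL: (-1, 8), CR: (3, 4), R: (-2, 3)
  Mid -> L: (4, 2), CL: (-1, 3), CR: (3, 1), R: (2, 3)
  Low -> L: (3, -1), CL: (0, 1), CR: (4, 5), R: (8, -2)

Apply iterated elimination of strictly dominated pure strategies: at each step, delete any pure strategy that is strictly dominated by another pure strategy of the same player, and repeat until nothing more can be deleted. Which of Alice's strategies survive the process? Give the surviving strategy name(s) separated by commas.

Bob's strategy L is strictly dominated by CL (High: 8>6, Mid: 3>2, Low: 1>-1) and is removed.
Row High is eliminated: Low beats it against every remaining column (CL: 0>-1, CR: 4>3, R: 8>-2).
For Alice, Low strictly dominates Mid on the remaining columns (CL: 0>-1, CR: 4>3, R: 8>2); eliminate Mid.
For Bob, CR strictly dominates CL on the remaining rows (Low: 5>1); eliminate CL.
Bob's strategy R is strictly dominated by CR (Low: 5>-2) and is removed.
Among the remaining strategies, none is strictly dominated by another pure strategy of the same player, so the elimination stops.
Surviving strategies — Alice: {Low}; Bob: {CR}.

Low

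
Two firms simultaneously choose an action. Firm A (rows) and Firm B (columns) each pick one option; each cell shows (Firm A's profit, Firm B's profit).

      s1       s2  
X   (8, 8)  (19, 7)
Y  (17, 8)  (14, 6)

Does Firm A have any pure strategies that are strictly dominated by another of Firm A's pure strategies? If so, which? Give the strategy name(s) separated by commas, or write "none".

Nothing dominates X: Y at s2 (19>14).
Nothing dominates Y: X at s1 (17>8).

none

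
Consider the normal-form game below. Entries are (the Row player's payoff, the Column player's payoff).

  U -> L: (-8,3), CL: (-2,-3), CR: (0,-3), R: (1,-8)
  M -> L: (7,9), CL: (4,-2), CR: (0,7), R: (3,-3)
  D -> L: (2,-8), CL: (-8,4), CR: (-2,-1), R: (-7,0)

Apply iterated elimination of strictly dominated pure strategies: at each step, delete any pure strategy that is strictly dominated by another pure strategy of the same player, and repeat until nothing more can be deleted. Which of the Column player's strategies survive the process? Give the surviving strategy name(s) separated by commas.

L

For the Row player, M strictly dominates D on the remaining columns (L: 7>2, CL: 4>-8, CR: 0>-2, R: 3>-7); eliminate D.
The Column player's strategy CL is strictly dominated by L (U: 3>-3, M: 9>-2) and is removed.
Column CR is eliminated: L beats it against every remaining row (U: 3>-3, M: 9>7).
Row U is eliminated: M beats it against every remaining column (L: 7>-8, R: 3>1).
The Column player's strategy R is strictly dominated by L (M: 9>-3) and is removed.
Among the remaining strategies, none is strictly dominated by another pure strategy of the same player, so the elimination stops.
Surviving strategies — the Row player: {M}; the Column player: {L}.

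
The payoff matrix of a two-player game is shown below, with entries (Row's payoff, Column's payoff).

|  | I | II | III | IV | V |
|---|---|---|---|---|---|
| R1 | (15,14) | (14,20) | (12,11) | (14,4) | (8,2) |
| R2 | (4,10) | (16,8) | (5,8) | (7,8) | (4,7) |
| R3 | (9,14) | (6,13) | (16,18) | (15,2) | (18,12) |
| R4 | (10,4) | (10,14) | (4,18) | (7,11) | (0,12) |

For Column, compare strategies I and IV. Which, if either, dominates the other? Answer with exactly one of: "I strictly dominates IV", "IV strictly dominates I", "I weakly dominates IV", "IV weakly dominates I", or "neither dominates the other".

I's payoffs vs IV's, by Row's action — R1: 14>4, R2: 10>8, R3: 14>2, R4: 4<11.
I does better at R1, R2, R3 but worse at R4; neither strategy dominates the other.

neither dominates the other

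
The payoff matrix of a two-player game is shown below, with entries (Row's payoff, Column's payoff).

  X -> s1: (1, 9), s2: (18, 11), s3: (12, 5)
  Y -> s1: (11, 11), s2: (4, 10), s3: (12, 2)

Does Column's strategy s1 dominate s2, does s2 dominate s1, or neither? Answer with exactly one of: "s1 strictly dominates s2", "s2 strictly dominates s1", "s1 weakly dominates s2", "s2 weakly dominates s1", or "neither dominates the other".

Compare s1 to s2 across each choice by Row: X: 9<11, Y: 11>10.
s1 does better at Y but worse at X; neither strategy dominates the other.

neither dominates the other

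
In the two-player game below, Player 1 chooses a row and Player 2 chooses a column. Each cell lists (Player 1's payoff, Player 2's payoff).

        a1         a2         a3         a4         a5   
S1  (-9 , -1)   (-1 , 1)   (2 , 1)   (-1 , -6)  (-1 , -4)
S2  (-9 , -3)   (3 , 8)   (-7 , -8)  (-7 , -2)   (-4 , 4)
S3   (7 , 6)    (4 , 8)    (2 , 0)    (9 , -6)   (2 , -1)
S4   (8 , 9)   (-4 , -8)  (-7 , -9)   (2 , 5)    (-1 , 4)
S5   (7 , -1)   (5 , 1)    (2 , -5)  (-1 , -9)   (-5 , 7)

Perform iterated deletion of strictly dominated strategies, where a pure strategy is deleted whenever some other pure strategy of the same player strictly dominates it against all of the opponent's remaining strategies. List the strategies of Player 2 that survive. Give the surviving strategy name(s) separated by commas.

a1, a2, a3, a5

Player 1's strategy S2 is strictly dominated by S3 (a1: 7>-9, a2: 4>3, a3: 2>-7, a4: 9>-7, a5: 2>-4) and is removed.
Column a4 is eliminated: a1 beats it against every remaining row (S1: -1>-6, S3: 6>-6, S4: 9>5, S5: -1>-9).
Among the remaining strategies, none is strictly dominated by another pure strategy of the same player, so the elimination stops.
Surviving strategies — Player 1: {S1, S3, S4, S5}; Player 2: {a1, a2, a3, a5}.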